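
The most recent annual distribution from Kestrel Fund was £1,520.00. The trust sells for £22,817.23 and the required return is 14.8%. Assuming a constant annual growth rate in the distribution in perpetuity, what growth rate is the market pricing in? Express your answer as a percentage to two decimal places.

P = D₀(1+g)/(r−g) ⇒ P(r−g) = D₀(1+g) ⇒ g(P+D₀) = P·r − D₀
g = (P·r − D₀)/(P + D₀) = (£22,817.23×0.148 − £1,520.00) / (£22,817.23 + £1,520.00) = 0.076301

7.63%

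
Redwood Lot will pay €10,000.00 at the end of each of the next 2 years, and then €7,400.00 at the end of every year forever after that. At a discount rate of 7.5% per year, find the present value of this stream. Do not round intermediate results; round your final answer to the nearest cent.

PV of 2-year annuity: €10,000.00 × [1 − (1+0.075)^−2] / 0.075 = 17955.65170
Perpetuity value at year 2: €7,400.00 / 0.075 = 98666.66667
PV of perpetuity: 98666.66667 / (1+0.075)^2 = 85379.48441
Total PV = 17955.65170 + 85379.48441 = 103335.13611

€103335.14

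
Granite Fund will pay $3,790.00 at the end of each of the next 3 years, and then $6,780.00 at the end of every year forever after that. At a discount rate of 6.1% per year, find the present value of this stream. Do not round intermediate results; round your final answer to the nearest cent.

$103170.00

PV of 3-year annuity: $3,790.00 × [1 − (1+0.061)^−3] / 0.061 = 10112.00092
Perpetuity value at year 3: $6,780.00 / 0.061 = 111147.54098
PV of perpetuity: 111147.54098 / (1+0.061)^3 = 93057.99844
Total PV = 10112.00092 + 93057.99844 = 103169.99936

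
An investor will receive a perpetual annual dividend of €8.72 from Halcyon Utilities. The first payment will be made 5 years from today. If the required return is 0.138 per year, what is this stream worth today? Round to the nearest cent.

€37.68

Value at end of year 4: C / r = €8.72 / 0.138 = €63.1884
Discount to today: PV = €63.1884 / (1 + 0.138)^4 = €63.1884 / 1.677139 = €37.68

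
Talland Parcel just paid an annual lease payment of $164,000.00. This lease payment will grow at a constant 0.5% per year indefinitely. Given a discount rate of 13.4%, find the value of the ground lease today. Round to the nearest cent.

D₁ = D₀ × (1 + g) = $164,000.00 × 1.005 = $164,820.0000
Growing perpetuity: P = D₁ / (r − g) = $164,820.0000 / (0.134 − 0.005) = $1,277,674.42

$1277674.42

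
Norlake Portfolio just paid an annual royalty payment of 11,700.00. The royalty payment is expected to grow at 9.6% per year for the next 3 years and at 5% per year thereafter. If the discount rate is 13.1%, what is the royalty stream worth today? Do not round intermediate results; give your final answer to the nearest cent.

170989.50

D_1 = 12823.20000
D_2 = 14054.22720
D_3 = 15403.43301
Terminal value at year 3: TV = D_3×(1+g_2)/(r−g_2) = 16173.60466/0.081 = 199674.13163
P_0 = D_1/(1+r)^1 + D_2/(1+r)^2 + D_3/(1+r)^3 + TV/(1+r)^3
    = 11337.93103 + 10987.06668 + 10647.06019 + 138017.44697 = 170989.50487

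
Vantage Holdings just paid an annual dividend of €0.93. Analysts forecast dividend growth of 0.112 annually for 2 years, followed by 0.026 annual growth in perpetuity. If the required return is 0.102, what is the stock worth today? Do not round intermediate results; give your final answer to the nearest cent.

€14.67

D_1 = 1.03416
D_2 = 1.14999
Terminal value at year 2: TV = D_2×(1+g_2)/(r−g_2) = 1.17989/0.076 = 15.52481
P_0 = D_1/(1+r)^1 + D_2/(1+r)^2 + TV/(1+r)^2
    = 0.93844 + 0.94695 + 12.78389 = 14.66929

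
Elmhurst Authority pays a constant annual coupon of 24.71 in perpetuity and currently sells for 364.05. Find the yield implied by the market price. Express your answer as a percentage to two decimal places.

P = C/r ⇒ r = C/P = 24.71/364.05 = 0.067875

6.79%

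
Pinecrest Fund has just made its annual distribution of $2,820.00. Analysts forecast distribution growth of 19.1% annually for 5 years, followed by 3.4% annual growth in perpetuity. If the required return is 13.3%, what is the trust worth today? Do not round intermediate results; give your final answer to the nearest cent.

$54223.51

D_1 = 3358.62000
D_2 = 4000.11642
D_3 = 4764.13866
D_4 = 5674.08914
D_5 = 6757.84017
Terminal value at year 5: TV = D_5×(1+g_2)/(r−g_2) = 6987.60673/0.099 = 70581.88617
P_0 = D_1/(1+r)^1 + D_2/(1+r)^2 + D_3/(1+r)^3 + D_4/(1+r)^4 + D_5/(1+r)^5 + TV/(1+r)^5
    = 2964.36011 + 3116.11023 + 3275.62867 + 3443.31310 + 3619.58155 + 37804.51846 = 54223.51212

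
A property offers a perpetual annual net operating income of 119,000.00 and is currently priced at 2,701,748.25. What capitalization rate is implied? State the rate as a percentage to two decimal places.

4.40%

P = C/r ⇒ r = C/P = 119,000.00/2,701,748.25 = 0.044046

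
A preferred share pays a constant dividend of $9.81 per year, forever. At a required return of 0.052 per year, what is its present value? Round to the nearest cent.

Level perpetuity: PV = C / r = $9.81 / 0.052 = $188.65

$188.65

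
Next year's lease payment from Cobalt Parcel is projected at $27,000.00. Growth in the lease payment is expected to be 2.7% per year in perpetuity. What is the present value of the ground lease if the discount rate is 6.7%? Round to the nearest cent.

Growing perpetuity: P = D₁ / (r − g) = $27,000.0000 / (0.067 − 0.027) = $675,000.00

$675000.00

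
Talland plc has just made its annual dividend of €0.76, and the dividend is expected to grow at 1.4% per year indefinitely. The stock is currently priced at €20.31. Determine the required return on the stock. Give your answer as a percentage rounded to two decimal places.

D₁ = €0.76 × 1.014 = €0.7706
P = D₁/(r − g) ⇒ r = D₁/P + g = €0.7706/€20.31 + 0.014 = 0.037944 + 0.014 = 0.051944

5.19%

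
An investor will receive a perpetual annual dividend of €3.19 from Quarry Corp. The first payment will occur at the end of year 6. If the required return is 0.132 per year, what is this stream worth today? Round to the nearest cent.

Value at end of year 5: C / r = €3.19 / 0.132 = €24.1667
Discount to today: PV = €24.1667 / (1 + 0.132)^5 = €24.1667 / 1.858798 = €13.00

€13.00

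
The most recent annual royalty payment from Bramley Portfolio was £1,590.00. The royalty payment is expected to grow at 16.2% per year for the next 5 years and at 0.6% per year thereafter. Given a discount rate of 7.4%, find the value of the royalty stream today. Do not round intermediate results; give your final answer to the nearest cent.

D_1 = 1847.58000
D_2 = 2146.88796
D_3 = 2494.68381
D_4 = 2898.82259
D_5 = 3368.43185
Terminal value at year 5: TV = D_5×(1+g_2)/(r−g_2) = 3388.64244/0.068 = 49832.97701
P_0 = D_1/(1+r)^1 + D_2/(1+r)^2 + D_3/(1+r)^3 + D_4/(1+r)^4 + D_5/(1+r)^5 + TV/(1+r)^5
    = 1720.27933 + 1861.23332 + 2013.73660 + 2178.73551 + 2357.25387 + 34873.49111 = 45004.72973

£45004.73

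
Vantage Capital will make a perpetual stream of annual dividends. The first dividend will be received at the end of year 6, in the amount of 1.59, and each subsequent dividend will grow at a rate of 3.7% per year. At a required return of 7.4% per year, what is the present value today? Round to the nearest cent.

30.07

Value at end of year 5: C₁ / (r − g) = 1.59 / (0.074 − 0.037) = 42.9730
Discount to today: PV = 42.9730 / (1 + 0.074)^5 = 42.9730 / 1.428964 = 30.07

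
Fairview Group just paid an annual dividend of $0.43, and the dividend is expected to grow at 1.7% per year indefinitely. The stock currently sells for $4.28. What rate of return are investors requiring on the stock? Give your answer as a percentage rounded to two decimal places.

D₁ = $0.43 × 1.017 = $0.4373
P = D₁/(r − g) ⇒ r = D₁/P + g = $0.4373/$4.28 + 0.017 = 0.102175 + 0.017 = 0.119175

11.92%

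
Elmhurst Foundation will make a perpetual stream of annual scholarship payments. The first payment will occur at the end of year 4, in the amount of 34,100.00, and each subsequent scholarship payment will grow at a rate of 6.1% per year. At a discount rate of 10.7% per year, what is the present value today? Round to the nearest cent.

546454.09

Value at end of year 3: C₁ / (r − g) = 34,100.00 / (0.107 − 0.061) = 741,304.3478
Discount to today: PV = 741,304.3478 / (1 + 0.107)^3 = 741,304.3478 / 1.356572 = 546,454.09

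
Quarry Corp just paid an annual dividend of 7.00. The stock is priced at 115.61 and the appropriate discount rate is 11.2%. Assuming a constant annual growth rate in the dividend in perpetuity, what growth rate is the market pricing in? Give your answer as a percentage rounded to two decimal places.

P = D₀(1+g)/(r−g) ⇒ P(r−g) = D₀(1+g) ⇒ g(P+D₀) = P·r − D₀
g = (P·r − D₀)/(P + D₀) = (115.61×0.112 − 7.00) / (115.61 + 7.00) = 0.048514

4.85%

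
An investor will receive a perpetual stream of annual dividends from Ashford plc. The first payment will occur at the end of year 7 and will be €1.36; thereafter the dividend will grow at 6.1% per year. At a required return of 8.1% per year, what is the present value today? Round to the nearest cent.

Value at end of year 6: C₁ / (r − g) = €1.36 / (0.081 − 0.061) = €68.0000
Discount to today: PV = €68.0000 / (1 + 0.081)^6 = €68.0000 / 1.595711 = €42.61

€42.61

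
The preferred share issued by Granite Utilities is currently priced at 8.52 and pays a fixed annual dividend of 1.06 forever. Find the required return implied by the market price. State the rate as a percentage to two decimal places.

12.44%

P = C/r ⇒ r = C/P = 1.06/8.52 = 0.124413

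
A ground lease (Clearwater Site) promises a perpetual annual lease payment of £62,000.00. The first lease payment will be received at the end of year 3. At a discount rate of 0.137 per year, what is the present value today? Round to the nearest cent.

Value at end of year 2: C / r = £62,000.00 / 0.137 = £452,554.7445
Discount to today: PV = £452,554.7445 / (1 + 0.137)^2 = £452,554.7445 / 1.292769 = £350,066.21

£350066.21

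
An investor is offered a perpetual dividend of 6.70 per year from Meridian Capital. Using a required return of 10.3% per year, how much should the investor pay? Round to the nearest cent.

65.05

Level perpetuity: PV = C / r = 6.70 / 0.103 = 65.05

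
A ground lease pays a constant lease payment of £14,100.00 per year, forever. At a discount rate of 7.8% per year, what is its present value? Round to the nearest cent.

Level perpetuity: PV = C / r = £14,100.00 / 0.078 = £180,769.23

£180769.23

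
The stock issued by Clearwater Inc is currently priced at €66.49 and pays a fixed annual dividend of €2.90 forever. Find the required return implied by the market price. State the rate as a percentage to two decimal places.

P = C/r ⇒ r = C/P = €2.90/€66.49 = 0.043616

4.36%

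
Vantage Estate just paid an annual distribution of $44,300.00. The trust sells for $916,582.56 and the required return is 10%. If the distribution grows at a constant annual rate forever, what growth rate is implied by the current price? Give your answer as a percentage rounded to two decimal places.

4.93%

P = D₀(1+g)/(r−g) ⇒ P(r−g) = D₀(1+g) ⇒ g(P+D₀) = P·r − D₀
g = (P·r − D₀)/(P + D₀) = ($916,582.56×0.1 − $44,300.00) / ($916,582.56 + $44,300.00) = 0.049286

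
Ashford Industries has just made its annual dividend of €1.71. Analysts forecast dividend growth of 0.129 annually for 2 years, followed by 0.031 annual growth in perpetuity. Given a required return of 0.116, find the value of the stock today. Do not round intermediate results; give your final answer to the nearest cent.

D_1 = 1.93059
D_2 = 2.17964
Terminal value at year 2: TV = D_2×(1+g_2)/(r−g_2) = 2.24720/0.085 = 26.43770
P_0 = D_1/(1+r)^1 + D_2/(1+r)^2 + TV/(1+r)^2
    = 1.72992 + 1.75007 + 21.22733 = 24.70732

€24.71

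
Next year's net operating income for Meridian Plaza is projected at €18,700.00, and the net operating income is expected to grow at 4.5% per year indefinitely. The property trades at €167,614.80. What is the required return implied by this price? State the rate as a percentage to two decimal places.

P = D₁/(r − g) ⇒ r = D₁/P + g = €18,700.0000/€167,614.80 + 0.045 = 0.111565 + 0.045 = 0.156565

15.66%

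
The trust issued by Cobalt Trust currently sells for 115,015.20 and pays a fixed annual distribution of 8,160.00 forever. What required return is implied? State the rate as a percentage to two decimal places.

7.09%

P = C/r ⇒ r = C/P = 8,160.00/115,015.20 = 0.070947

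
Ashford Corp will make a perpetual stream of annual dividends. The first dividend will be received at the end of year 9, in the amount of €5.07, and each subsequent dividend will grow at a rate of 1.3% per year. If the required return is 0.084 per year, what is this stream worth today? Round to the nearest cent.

Value at end of year 8: C₁ / (r − g) = €5.07 / (0.084 − 0.013) = €71.4085
Discount to today: PV = €71.4085 / (1 + 0.084)^8 = €71.4085 / 1.906489 = €37.46

€37.46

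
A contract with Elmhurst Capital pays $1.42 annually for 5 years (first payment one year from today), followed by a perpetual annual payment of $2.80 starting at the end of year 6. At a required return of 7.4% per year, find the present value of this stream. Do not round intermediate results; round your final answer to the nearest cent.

PV of 5-year annuity: $1.42 × [1 − (1+0.074)^−5] / 0.074 = 5.76045
Perpetuity value at year 5: $2.80 / 0.074 = 37.83784
PV of perpetuity: 37.83784 / (1+0.074)^5 = 26.47920
Total PV = 5.76045 + 26.47920 = 32.23965

$32.24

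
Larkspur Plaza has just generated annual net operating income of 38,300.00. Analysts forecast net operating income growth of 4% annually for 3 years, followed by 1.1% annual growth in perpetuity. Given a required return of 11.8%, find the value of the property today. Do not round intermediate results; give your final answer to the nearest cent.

390900.32

D_1 = 39832.00000
D_2 = 41425.28000
D_3 = 43082.29120
Terminal value at year 3: TV = D_3×(1+g_2)/(r−g_2) = 43556.19640/0.107 = 407067.25610
P_0 = D_1/(1+r)^1 + D_2/(1+r)^2 + D_3/(1+r)^3 + TV/(1+r)^3
    = 35627.90698 + 33142.23905 + 30829.98981 + 291300.18411 = 390900.31995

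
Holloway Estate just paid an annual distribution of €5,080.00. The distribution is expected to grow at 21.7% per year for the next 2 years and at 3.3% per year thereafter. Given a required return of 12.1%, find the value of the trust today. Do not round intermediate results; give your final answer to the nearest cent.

€81785.54

D_1 = 6182.36000
D_2 = 7523.93212
Terminal value at year 2: TV = D_2×(1+g_2)/(r−g_2) = 7772.22188/0.088 = 88320.70318
P_0 = D_1/(1+r)^1 + D_2/(1+r)^2 + TV/(1+r)^2
    = 5515.04014 + 5987.33618 + 70283.16216 = 81785.53848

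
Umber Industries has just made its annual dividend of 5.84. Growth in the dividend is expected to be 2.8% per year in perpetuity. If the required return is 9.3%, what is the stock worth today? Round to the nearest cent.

92.36

D₁ = D₀ × (1 + g) = 5.84 × 1.028 = 6.0035
Growing perpetuity: P = D₁ / (r − g) = 6.0035 / (0.093 − 0.028) = 92.36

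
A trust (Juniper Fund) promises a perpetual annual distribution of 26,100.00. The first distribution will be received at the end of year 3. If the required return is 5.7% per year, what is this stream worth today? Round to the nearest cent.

Value at end of year 2: C / r = 26,100.00 / 0.057 = 457,894.7368
Discount to today: PV = 457,894.7368 / (1 + 0.057)^2 = 457,894.7368 / 1.117249 = 409,841.26

409841.26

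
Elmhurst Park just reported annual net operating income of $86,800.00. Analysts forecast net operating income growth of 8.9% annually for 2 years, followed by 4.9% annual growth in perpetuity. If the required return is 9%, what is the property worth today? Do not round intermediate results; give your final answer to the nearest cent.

$2390097.92

D_1 = 94525.20000
D_2 = 102937.94280
Terminal value at year 2: TV = D_2×(1+g_2)/(r−g_2) = 107981.90200/0.041 = 2633704.92676
P_0 = D_1/(1+r)^1 + D_2/(1+r)^2 + TV/(1+r)^2
    = 86720.36697 + 86640.80700 + 2216736.74502 = 2390097.91900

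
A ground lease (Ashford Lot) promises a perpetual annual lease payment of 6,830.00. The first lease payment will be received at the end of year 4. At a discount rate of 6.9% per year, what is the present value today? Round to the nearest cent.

Value at end of year 3: C / r = 6,830.00 / 0.069 = 98,985.5072
Discount to today: PV = 98,985.5072 / (1 + 0.069)^3 = 98,985.5072 / 1.221612 = 81,028.63

81028.63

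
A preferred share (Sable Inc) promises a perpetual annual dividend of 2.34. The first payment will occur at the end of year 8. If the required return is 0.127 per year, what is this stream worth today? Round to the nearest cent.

7.98

Value at end of year 7: C / r = 2.34 / 0.127 = 18.4252
Discount to today: PV = 18.4252 / (1 + 0.127)^7 = 18.4252 / 2.309231 = 7.98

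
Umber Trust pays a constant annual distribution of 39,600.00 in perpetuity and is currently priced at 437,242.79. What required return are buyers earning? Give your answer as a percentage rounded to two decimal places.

9.06%

P = C/r ⇒ r = C/P = 39,600.00/437,242.79 = 0.090568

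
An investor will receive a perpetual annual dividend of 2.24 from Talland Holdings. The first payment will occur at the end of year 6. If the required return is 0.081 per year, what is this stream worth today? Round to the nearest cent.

18.73

Value at end of year 5: C / r = 2.24 / 0.081 = 27.6543
Discount to today: PV = 27.6543 / (1 + 0.081)^5 = 27.6543 / 1.476143 = 18.73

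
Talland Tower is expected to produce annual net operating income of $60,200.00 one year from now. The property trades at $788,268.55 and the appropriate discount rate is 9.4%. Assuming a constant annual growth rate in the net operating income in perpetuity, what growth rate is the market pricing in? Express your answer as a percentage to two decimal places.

P = D₁/(r−g) ⇒ g = r − D₁/P = 0.094 − $60,200.00/$788,268.55 = 0.017630

1.76%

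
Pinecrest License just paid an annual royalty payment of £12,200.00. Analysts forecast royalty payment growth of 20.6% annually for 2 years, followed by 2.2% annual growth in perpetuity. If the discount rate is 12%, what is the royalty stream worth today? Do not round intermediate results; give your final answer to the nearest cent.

£174799.68

D_1 = 14713.20000
D_2 = 17744.11920
Terminal value at year 2: TV = D_2×(1+g_2)/(r−g_2) = 18134.48982/0.098 = 185045.81451
P_0 = D_1/(1+r)^1 + D_2/(1+r)^2 + TV/(1+r)^2
    = 13136.78571 + 14145.50319 + 147517.39040 = 174799.67930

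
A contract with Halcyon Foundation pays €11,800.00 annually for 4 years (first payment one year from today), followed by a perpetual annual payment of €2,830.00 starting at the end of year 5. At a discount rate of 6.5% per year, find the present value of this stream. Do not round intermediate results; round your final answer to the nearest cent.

PV of 4-year annuity: €11,800.00 × [1 − (1+0.065)^−4] / 0.065 = 40424.42350
Perpetuity value at year 4: €2,830.00 / 0.065 = 43538.46154
PV of perpetuity: 43538.46154 / (1+0.065)^4 = 33843.45150
Total PV = 40424.42350 + 33843.45150 = 74267.87499

€74267.87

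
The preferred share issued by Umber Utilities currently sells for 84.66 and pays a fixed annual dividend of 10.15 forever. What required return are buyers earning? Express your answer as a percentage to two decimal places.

P = C/r ⇒ r = C/P = 10.15/84.66 = 0.119891

11.99%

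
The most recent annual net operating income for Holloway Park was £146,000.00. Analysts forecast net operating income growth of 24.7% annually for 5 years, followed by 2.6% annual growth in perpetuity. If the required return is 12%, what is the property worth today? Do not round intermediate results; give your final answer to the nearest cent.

£3745772.72

D_1 = 182062.00000
D_2 = 227031.31400
D_3 = 283108.04856
D_4 = 353035.73655
D_5 = 440235.56348
Terminal value at year 5: TV = D_5×(1+g_2)/(r−g_2) = 451681.68813/0.094 = 4805124.34182
P_0 = D_1/(1+r)^1 + D_2/(1+r)^2 + D_3/(1+r)^3 + D_4/(1+r)^4 + D_5/(1+r)^5 + TV/(1+r)^5
    = 162555.35714 + 180987.97353 + 201510.71696 + 224360.59290 + 249801.48156 + 2726556.59661 = 3745772.71871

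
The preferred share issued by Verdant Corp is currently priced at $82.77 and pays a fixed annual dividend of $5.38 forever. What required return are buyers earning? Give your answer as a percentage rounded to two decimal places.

P = C/r ⇒ r = C/P = $5.38/$82.77 = 0.064999

6.50%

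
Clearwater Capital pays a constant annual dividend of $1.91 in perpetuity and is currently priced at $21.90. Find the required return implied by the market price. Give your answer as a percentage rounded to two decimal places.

P = C/r ⇒ r = C/P = $1.91/$21.90 = 0.087215

8.72%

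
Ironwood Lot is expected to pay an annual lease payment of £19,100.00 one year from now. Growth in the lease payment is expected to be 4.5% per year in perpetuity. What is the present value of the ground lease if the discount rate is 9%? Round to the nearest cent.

Growing perpetuity: P = D₁ / (r − g) = £19,100.0000 / (0.09 − 0.045) = £424,444.44

£424444.44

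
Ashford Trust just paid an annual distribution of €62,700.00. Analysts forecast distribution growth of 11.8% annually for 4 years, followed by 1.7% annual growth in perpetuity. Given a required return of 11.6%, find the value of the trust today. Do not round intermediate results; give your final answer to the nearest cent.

D_1 = 70098.60000
D_2 = 78370.23480
D_3 = 87617.92251
D_4 = 97956.83736
Terminal value at year 4: TV = D_4×(1+g_2)/(r−g_2) = 99622.10360/0.099 = 1006283.87472
P_0 = D_1/(1+r)^1 + D_2/(1+r)^2 + D_3/(1+r)^3 + D_4/(1+r)^4 + TV/(1+r)^4
    = 62812.36559 + 62924.93255 + 63037.70125 + 63150.67204 + 648729.63098 = 900655.30242

€900655.30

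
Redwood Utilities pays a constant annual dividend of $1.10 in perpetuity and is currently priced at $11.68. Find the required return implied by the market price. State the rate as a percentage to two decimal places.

9.42%

P = C/r ⇒ r = C/P = $1.10/$11.68 = 0.094178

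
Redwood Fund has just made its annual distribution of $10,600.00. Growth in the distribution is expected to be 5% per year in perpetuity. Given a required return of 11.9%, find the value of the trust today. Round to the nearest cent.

D₁ = D₀ × (1 + g) = $10,600.00 × 1.05 = $11,130.0000
Growing perpetuity: P = D₁ / (r − g) = $11,130.0000 / (0.119 − 0.05) = $161,304.35

$161304.35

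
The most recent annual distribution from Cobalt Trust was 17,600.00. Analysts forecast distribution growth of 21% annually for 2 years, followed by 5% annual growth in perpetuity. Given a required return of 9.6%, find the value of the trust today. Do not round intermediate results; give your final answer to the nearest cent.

D_1 = 21296.00000
D_2 = 25768.16000
Terminal value at year 2: TV = D_2×(1+g_2)/(r−g_2) = 27056.56800/0.046 = 588186.26087
P_0 = D_1/(1+r)^1 + D_2/(1+r)^2 + TV/(1+r)^2
    = 19430.65693 + 21451.72891 + 489659.02957 = 530541.41542

530541.42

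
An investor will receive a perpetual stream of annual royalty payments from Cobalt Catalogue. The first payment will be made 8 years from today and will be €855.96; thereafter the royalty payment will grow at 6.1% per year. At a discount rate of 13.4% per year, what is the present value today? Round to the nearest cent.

€4862.27

Value at end of year 7: C₁ / (r − g) = €855.96 / (0.134 − 0.061) = €11,725.4795
Discount to today: PV = €11,725.4795 / (1 + 0.134)^7 = €11,725.4795 / 2.411523 = €4,862.27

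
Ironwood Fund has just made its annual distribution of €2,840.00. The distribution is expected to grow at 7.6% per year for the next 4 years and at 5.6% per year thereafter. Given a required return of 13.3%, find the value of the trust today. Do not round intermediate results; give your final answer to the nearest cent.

€41683.93

D_1 = 3055.84000
D_2 = 3288.08384
D_3 = 3537.97821
D_4 = 3806.86456
Terminal value at year 4: TV = D_4×(1+g_2)/(r−g_2) = 4020.04897/0.077 = 52208.42820
P_0 = D_1/(1+r)^1 + D_2/(1+r)^2 + D_3/(1+r)^3 + D_4/(1+r)^4 + TV/(1+r)^4
    = 2697.12268 + 2561.43337 + 2432.57044 + 2310.19046 + 31682.61201 = 41683.92896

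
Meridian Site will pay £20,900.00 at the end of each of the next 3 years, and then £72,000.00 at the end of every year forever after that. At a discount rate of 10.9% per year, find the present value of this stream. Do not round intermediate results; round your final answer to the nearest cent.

PV of 3-year annuity: £20,900.00 × [1 − (1+0.109)^−3] / 0.109 = 51162.59787
Perpetuity value at year 3: £72,000.00 / 0.109 = 660550.45872
PV of perpetuity: 660550.45872 / (1+0.109)^3 = 484296.53303
Total PV = 51162.59787 + 484296.53303 = 535459.13090

£535459.13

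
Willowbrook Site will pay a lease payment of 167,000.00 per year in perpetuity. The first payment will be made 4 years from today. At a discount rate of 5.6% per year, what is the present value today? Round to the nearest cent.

2532425.57

Value at end of year 3: C / r = 167,000.00 / 0.056 = 2,982,142.8571
Discount to today: PV = 2,982,142.8571 / (1 + 0.056)^3 = 2,982,142.8571 / 1.177584 = 2,532,425.57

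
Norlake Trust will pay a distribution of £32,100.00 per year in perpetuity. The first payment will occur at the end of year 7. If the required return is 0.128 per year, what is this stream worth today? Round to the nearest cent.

Value at end of year 6: C / r = £32,100.00 / 0.128 = £250,781.2500
Discount to today: PV = £250,781.2500 / (1 + 0.128)^6 = £250,781.2500 / 2.059940 = £121,742.01

£121742.01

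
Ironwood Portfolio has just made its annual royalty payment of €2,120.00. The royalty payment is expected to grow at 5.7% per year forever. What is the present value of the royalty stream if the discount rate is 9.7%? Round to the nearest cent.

D₁ = D₀ × (1 + g) = €2,120.00 × 1.057 = €2,240.8400
Growing perpetuity: P = D₁ / (r − g) = €2,240.8400 / (0.097 − 0.057) = €56,021.00

€56021.00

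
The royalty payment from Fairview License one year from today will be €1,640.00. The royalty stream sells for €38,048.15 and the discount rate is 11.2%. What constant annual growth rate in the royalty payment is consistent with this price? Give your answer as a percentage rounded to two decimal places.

6.89%

P = D₁/(r−g) ⇒ g = r − D₁/P = 0.112 − €1,640.00/€38,048.15 = 0.068897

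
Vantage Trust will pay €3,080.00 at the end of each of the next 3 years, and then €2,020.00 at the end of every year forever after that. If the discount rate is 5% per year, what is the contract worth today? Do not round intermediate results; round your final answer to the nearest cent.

€43286.64

PV of 3-year annuity: €3,080.00 × [1 − (1+0.05)^−3] / 0.05 = 8387.60393
Perpetuity value at year 3: €2,020.00 / 0.05 = 40400.00000
PV of perpetuity: 40400.00000 / (1+0.05)^3 = 34899.03898
Total PV = 8387.60393 + 34899.03898 = 43286.64291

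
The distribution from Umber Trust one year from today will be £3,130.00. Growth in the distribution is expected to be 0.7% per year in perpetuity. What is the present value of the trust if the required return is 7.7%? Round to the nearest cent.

Growing perpetuity: P = D₁ / (r − g) = £3,130.0000 / (0.077 − 0.007) = £44,714.29

£44714.29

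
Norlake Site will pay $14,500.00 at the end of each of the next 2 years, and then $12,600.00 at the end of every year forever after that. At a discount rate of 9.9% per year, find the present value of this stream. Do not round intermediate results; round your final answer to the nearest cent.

$130574.68

PV of 2-year annuity: $14,500.00 × [1 − (1+0.099)^−2] / 0.099 = 25199.10151
Perpetuity value at year 2: $12,600.00 / 0.099 = 127272.72727
PV of perpetuity: 127272.72727 / (1+0.099)^2 = 105375.57700
Total PV = 25199.10151 + 105375.57700 = 130574.67850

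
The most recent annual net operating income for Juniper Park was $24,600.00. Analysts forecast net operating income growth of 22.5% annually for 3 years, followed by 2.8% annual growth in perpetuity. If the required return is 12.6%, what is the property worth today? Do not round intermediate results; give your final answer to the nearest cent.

$419827.78

D_1 = 30135.00000
D_2 = 36915.37500
D_3 = 45221.33437
Terminal value at year 3: TV = D_3×(1+g_2)/(r−g_2) = 46487.53174/0.098 = 474362.56875
P_0 = D_1/(1+r)^1 + D_2/(1+r)^2 + D_3/(1+r)^3 + TV/(1+r)^3
    = 26762.87744 + 29115.91906 + 31675.84445 + 332273.14385 = 419827.78481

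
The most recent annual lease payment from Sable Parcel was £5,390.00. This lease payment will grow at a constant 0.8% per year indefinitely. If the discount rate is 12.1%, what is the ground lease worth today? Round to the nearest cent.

£48080.71

D₁ = D₀ × (1 + g) = £5,390.00 × 1.008 = £5,433.1200
Growing perpetuity: P = D₁ / (r − g) = £5,433.1200 / (0.121 − 0.008) = £48,080.71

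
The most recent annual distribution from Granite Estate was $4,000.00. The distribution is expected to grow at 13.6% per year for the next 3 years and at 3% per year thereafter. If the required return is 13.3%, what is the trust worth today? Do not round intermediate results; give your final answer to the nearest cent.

$52382.24

D_1 = 4544.00000
D_2 = 5161.98400
D_3 = 5864.01382
Terminal value at year 3: TV = D_3×(1+g_2)/(r−g_2) = 6039.93424/0.103 = 58640.13824
P_0 = D_1/(1+r)^1 + D_2/(1+r)^2 + D_3/(1+r)^3 + TV/(1+r)^3
    = 4010.59135 + 4021.21074 + 4031.85826 + 40318.58258 = 52382.24293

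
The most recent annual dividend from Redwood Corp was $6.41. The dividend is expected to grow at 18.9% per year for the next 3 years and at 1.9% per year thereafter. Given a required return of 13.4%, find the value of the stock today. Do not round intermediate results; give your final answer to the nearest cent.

D_1 = 7.62149
D_2 = 9.06195
D_3 = 10.77466
Terminal value at year 3: TV = D_3×(1+g_2)/(r−g_2) = 10.97938/0.115 = 95.47286
P_0 = D_1/(1+r)^1 + D_2/(1+r)^2 + D_3/(1+r)^3 + TV/(1+r)^3
    = 6.72089 + 7.04686 + 7.38864 + 65.46976 = 86.62615

$86.63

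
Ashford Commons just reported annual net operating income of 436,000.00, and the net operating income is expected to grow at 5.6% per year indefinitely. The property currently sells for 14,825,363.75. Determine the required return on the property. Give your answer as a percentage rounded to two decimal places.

8.71%

D₁ = 436,000.00 × 1.056 = 460,416.0000
P = D₁/(r − g) ⇒ r = D₁/P + g = 460,416.0000/14,825,363.75 + 0.056 = 0.031056 + 0.056 = 0.087056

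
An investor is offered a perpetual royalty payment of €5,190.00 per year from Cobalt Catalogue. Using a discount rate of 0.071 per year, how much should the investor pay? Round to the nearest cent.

Level perpetuity: PV = C / r = €5,190.00 / 0.071 = €73,098.59

€73098.59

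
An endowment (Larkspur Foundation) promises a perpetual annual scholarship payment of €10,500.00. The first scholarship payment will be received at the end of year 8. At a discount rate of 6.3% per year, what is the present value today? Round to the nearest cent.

€108671.56

Value at end of year 7: C / r = €10,500.00 / 0.063 = €166,666.6667
Discount to today: PV = €166,666.6667 / (1 + 0.063)^7 = €166,666.6667 / 1.533673 = €108,671.56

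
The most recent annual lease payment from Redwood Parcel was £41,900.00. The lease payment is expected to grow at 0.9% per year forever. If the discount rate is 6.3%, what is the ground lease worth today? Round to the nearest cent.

D₁ = D₀ × (1 + g) = £41,900.00 × 1.009 = £42,277.1000
Growing perpetuity: P = D₁ / (r − g) = £42,277.1000 / (0.063 − 0.009) = £782,909.26

£782909.26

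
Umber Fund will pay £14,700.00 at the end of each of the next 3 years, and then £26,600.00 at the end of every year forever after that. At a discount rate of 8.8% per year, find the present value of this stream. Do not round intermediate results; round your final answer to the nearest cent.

PV of 3-year annuity: £14,700.00 × [1 − (1+0.088)^−3] / 0.088 = 37343.06523
Perpetuity value at year 3: £26,600.00 / 0.088 = 302272.72727
PV of perpetuity: 302272.72727 / (1+0.088)^3 = 234699.56161
Total PV = 37343.06523 + 234699.56161 = 272042.62685

£272042.63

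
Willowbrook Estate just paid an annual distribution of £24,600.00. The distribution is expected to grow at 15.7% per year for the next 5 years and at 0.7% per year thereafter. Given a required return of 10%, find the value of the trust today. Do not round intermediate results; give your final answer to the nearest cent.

£486408.23

D_1 = 28462.20000
D_2 = 32930.76540
D_3 = 38100.89557
D_4 = 44082.73617
D_5 = 51003.72575
Terminal value at year 5: TV = D_5×(1+g_2)/(r−g_2) = 51360.75183/0.093 = 552266.14872
P_0 = D_1/(1+r)^1 + D_2/(1+r)^2 + D_3/(1+r)^3 + D_4/(1+r)^4 + D_5/(1+r)^5 + TV/(1+r)^5
    = 25874.72727 + 27215.50860 + 28625.76677 + 30109.10195 + 31669.30087 + 342913.82775 = 486408.23321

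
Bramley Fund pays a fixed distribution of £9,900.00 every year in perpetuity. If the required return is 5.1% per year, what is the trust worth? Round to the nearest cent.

£194117.65

Level perpetuity: PV = C / r = £9,900.00 / 0.051 = £194,117.65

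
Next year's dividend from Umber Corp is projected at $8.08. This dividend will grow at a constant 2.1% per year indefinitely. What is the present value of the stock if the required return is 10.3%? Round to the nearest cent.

Growing perpetuity: P = D₁ / (r − g) = $8.0800 / (0.103 − 0.021) = $98.54

$98.54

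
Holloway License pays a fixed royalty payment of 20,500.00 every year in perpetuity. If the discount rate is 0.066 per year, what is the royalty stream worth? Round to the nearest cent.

310606.06

Level perpetuity: PV = C / r = 20,500.00 / 0.066 = 310,606.06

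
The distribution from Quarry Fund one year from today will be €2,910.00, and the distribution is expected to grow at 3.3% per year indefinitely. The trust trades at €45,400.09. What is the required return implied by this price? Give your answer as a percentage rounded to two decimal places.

P = D₁/(r − g) ⇒ r = D₁/P + g = €2,910.0000/€45,400.09 + 0.033 = 0.064097 + 0.033 = 0.097097

9.71%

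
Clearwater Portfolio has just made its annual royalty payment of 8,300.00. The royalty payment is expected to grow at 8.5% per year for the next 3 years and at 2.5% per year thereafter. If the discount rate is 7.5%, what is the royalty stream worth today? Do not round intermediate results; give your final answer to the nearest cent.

D_1 = 9005.50000
D_2 = 9770.96750
D_3 = 10601.49974
Terminal value at year 3: TV = D_3×(1+g_2)/(r−g_2) = 10866.53723/0.05 = 217330.74462
P_0 = D_1/(1+r)^1 + D_2/(1+r)^2 + D_3/(1+r)^3 + TV/(1+r)^3
    = 8377.20930 + 8455.13683 + 8533.78927 + 174942.67996 = 200308.81536

200308.82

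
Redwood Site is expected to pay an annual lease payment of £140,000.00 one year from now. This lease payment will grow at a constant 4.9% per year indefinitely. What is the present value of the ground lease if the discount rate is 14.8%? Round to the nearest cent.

Growing perpetuity: P = D₁ / (r − g) = £140,000.0000 / (0.148 − 0.049) = £1,414,141.41

£1414141.41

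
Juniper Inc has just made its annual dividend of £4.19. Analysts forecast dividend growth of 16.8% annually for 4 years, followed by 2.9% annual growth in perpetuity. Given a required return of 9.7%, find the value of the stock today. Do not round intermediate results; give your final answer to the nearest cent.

D_1 = 4.89392
D_2 = 5.71610
D_3 = 6.67640
D_4 = 7.79804
Terminal value at year 4: TV = D_4×(1+g_2)/(r−g_2) = 8.02418/0.068 = 118.00268
P_0 = D_1/(1+r)^1 + D_2/(1+r)^2 + D_3/(1+r)^3 + D_4/(1+r)^4 + TV/(1+r)^4
    = 4.46119 + 4.74992 + 5.05735 + 5.38467 + 81.48269 = 101.13581

£101.14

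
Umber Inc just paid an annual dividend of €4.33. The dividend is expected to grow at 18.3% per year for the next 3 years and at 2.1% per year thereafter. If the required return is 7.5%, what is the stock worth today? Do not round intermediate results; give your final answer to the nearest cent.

€124.89

D_1 = 5.12239
D_2 = 6.05979
D_3 = 7.16873
Terminal value at year 3: TV = D_3×(1+g_2)/(r−g_2) = 7.31927/0.054 = 135.54207
P_0 = D_1/(1+r)^1 + D_2/(1+r)^2 + D_3/(1+r)^3 + TV/(1+r)^3
    = 4.76501 + 5.24373 + 5.77054 + 109.10602 = 124.88531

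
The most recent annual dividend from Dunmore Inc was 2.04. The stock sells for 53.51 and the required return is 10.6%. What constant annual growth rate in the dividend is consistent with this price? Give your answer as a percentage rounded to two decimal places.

P = D₀(1+g)/(r−g) ⇒ P(r−g) = D₀(1+g) ⇒ g(P+D₀) = P·r − D₀
g = (P·r − D₀)/(P + D₀) = (53.51×0.106 − 2.04) / (53.51 + 2.04) = 0.065384

6.54%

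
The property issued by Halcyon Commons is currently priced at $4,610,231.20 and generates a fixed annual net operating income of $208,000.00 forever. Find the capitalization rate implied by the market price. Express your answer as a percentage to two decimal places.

4.51%

P = C/r ⇒ r = C/P = $208,000.00/$4,610,231.20 = 0.045117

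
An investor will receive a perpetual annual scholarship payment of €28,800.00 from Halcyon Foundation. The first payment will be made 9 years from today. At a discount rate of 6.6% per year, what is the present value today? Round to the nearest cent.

€261692.28

Value at end of year 8: C / r = €28,800.00 / 0.066 = €436,363.6364
Discount to today: PV = €436,363.6364 / (1 + 0.066)^8 = €436,363.6364 / 1.667468 = €261,692.28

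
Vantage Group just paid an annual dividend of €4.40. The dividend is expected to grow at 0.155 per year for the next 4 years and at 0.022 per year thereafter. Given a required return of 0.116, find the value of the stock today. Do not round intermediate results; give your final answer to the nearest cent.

D_1 = 5.08200
D_2 = 5.86971
D_3 = 6.77952
D_4 = 7.83034
Terminal value at year 4: TV = D_4×(1+g_2)/(r−g_2) = 8.00261/0.094 = 85.13412
P_0 = D_1/(1+r)^1 + D_2/(1+r)^2 + D_3/(1+r)^3 + D_4/(1+r)^4 + TV/(1+r)^4
    = 4.55376 + 4.71290 + 4.87760 + 5.04805 + 54.88414 = 74.07646

€74.08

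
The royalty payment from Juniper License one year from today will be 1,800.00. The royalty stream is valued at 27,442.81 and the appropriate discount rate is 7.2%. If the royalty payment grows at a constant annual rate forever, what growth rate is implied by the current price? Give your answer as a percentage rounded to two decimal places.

P = D₁/(r−g) ⇒ g = r − D₁/P = 0.072 − 1,800.00/27,442.81 = 0.006409

0.64%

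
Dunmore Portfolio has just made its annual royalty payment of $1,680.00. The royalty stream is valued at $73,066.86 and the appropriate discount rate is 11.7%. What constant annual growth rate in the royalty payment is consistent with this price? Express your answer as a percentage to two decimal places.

9.19%

P = D₀(1+g)/(r−g) ⇒ P(r−g) = D₀(1+g) ⇒ g(P+D₀) = P·r − D₀
g = (P·r − D₀)/(P + D₀) = ($73,066.86×0.117 − $1,680.00) / ($73,066.86 + $1,680.00) = 0.091894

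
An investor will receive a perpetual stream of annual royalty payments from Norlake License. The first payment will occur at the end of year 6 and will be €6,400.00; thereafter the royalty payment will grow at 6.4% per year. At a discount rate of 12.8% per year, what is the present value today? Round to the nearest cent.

€54758.87

Value at end of year 5: C₁ / (r − g) = €6,400.00 / (0.128 − 0.064) = €100,000.0000
Discount to today: PV = €100,000.0000 / (1 + 0.128)^5 = €100,000.0000 / 1.826188 = €54,758.87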